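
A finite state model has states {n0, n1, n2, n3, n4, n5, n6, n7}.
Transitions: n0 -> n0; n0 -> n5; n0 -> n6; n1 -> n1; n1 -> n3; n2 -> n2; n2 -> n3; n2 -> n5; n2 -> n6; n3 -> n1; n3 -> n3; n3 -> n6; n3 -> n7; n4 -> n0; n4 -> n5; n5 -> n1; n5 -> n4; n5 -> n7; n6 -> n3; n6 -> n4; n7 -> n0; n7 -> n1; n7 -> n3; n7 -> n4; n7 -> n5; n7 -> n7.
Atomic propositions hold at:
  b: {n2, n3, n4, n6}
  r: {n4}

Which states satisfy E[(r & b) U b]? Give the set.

Sat(r & b) = {n4}
E[(r & b) U b]: least fixpoint, start Z0 = Sat(b) = {n2, n3, n4, n6}, add states in Sat(r & b) with some successor in Z. Already a fixed point.
Sat(E[(r & b) U b]) = {n2, n3, n4, n6}

{n2, n3, n4, n6}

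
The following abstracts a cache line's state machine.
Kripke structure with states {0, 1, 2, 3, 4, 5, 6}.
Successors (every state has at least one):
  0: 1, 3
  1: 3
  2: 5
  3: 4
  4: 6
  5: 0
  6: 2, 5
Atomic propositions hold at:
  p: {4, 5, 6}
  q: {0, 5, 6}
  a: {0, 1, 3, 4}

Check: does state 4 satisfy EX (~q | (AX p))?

No

Sat(~q) = {1, 2, 3, 4}
Sat(AX p) = {s : every successor in {4, 5, 6}} = {2, 3, 4}
Sat(~q | (AX p)) = {1, 2, 3, 4}
Sat(EX (~q | (AX p))) = {s : some successor in {1, 2, 3, 4}} = {0, 1, 3, 6}
4 ∉ Sat(EX (~q | (AX p))) = {0, 1, 3, 6}, so the formula does not hold at 4.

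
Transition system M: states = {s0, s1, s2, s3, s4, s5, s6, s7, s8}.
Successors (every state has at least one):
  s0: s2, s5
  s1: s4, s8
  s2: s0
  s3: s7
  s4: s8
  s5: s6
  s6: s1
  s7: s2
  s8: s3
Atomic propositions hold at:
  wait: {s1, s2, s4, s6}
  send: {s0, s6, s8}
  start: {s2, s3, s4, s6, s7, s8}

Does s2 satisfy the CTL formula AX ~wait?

Sat(~wait) = {s0, s3, s5, s7, s8}
Sat(AX ~wait) = {s : every successor in {s0, s3, s5, s7, s8}} = {s2, s3, s4, s8}
s2 ∈ Sat(AX ~wait) = {s2, s3, s4, s8}, so the formula holds at s2.

Yes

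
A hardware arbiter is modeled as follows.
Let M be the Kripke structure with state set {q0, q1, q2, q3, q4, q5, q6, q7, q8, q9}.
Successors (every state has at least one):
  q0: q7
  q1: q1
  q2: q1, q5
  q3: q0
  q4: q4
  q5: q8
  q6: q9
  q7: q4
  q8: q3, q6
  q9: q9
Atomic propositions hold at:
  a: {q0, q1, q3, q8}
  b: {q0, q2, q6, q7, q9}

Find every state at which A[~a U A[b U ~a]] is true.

{q0, q2, q4, q5, q6, q7, q9}

Sat(~a) = {q2, q4, q5, q6, q7, q9}
A[b U ~a]: least fixpoint, start Z0 = Sat(~a) = {q2, q4, q5, q6, q7, q9}, add states in Sat(b) with every successor in Z. Z1 = {q0, q2, q4, q5, q6, q7, q9}; fixed.
Sat(A[b U ~a]) = {q0, q2, q4, q5, q6, q7, q9}
A[~a U A[b U ~a]]: least fixpoint, start Z0 = Sat(A[b U ~a]) = {q0, q2, q4, q5, q6, q7, q9}, add states in Sat(~a) with every successor in Z. Already a fixed point.
Sat(A[~a U A[b U ~a]]) = {q0, q2, q4, q5, q6, q7, q9}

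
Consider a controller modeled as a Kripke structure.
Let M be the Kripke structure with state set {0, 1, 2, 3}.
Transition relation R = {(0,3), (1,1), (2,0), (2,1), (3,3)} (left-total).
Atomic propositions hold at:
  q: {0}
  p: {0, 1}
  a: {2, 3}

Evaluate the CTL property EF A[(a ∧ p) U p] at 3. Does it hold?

Sat(a ∧ p) = ∅
A[(a ∧ p) U p]: least fixpoint, start Z0 = Sat(p) = {0, 1}, add states in Sat(a ∧ p) with every successor in Z. Already a fixed point.
Sat(A[(a ∧ p) U p]) = {0, 1}
EF A[(a ∧ p) U p]: least fixpoint, start Z0 = {0, 1}, add states with some successor in Z. Z1 = {0, 1, 2}; fixed.
Sat(EF A[(a ∧ p) U p]) = {0, 1, 2}
3 ∉ Sat(EF A[(a ∧ p) U p]) = {0, 1, 2}, so the formula does not hold at 3.

No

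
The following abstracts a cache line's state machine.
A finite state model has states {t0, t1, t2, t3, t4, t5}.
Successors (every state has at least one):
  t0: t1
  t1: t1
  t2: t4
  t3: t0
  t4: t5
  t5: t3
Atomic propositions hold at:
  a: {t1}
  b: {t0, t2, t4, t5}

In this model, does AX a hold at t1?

Yes

Sat(AX a) = {s : every successor in {t1}} = {t0, t1}
t1 ∈ Sat(AX a) = {t0, t1}, so the formula holds at t1.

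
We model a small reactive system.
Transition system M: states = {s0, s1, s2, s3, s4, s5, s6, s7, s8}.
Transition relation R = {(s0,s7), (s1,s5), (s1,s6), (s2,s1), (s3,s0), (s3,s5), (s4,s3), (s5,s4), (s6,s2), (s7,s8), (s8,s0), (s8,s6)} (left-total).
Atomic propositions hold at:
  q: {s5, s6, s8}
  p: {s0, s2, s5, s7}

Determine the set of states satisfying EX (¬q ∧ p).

Sat(¬q) = {s0, s1, s2, s3, s4, s7}
Sat(¬q ∧ p) = {s0, s2, s7}
Sat(EX (¬q ∧ p)) = {s : some successor in {s0, s2, s7}} = {s0, s3, s6, s8}

{s0, s3, s6, s8}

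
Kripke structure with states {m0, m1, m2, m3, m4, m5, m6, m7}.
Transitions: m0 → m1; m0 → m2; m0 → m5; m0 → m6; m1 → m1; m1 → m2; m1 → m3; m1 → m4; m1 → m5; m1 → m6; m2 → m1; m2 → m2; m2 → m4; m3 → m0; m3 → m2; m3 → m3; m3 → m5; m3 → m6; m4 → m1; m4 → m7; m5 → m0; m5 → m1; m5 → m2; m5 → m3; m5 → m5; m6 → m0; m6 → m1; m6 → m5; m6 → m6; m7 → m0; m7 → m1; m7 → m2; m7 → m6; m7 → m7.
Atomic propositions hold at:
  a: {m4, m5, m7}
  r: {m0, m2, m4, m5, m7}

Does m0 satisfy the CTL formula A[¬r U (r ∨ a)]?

Yes

Sat(¬r) = {m1, m3, m6}
Sat(r ∨ a) = {m0, m2, m4, m5, m7}
A[¬r U (r ∨ a)]: least fixpoint, start Z0 = Sat((r ∨ a)) = {m0, m2, m4, m5, m7}, add states in Sat(¬r) with every successor in Z. Already a fixed point.
Sat(A[¬r U (r ∨ a)]) = {m0, m2, m4, m5, m7}
m0 ∈ Sat(A[¬r U (r ∨ a)]) = {m0, m2, m4, m5, m7}, so the formula holds at m0.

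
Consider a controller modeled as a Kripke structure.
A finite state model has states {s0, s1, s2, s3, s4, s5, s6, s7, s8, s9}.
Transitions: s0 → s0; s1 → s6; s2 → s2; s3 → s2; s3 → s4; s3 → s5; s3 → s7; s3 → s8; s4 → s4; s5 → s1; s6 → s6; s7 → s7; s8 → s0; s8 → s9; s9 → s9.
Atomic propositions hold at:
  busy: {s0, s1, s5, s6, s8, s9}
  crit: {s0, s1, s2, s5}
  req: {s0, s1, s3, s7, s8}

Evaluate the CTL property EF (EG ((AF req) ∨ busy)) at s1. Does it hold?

Yes

AF req: least fixpoint, start Z0 = {s0, s1, s3, s7, s8}, add states with every successor in Z. Z1 = {s0, s1, s3, s5, s7, s8}; fixed.
Sat(AF req) = {s0, s1, s3, s5, s7, s8}
Sat((AF req) ∨ busy) = {s0, s1, s3, s5, s6, s7, s8, s9}
EG ((AF req) ∨ busy): greatest fixpoint, start Z0 = {s0, s1, s3, s5, s6, s7, s8, s9}, keep only states in Sat with some successor in Z. Already a fixed point.
Sat(EG ((AF req) ∨ busy)) = {s0, s1, s3, s5, s6, s7, s8, s9}
EF (EG ((AF req) ∨ busy)): least fixpoint, start Z0 = {s0, s1, s3, s5, s6, s7, s8, s9}, add states with some successor in Z. Already a fixed point.
Sat(EF (EG ((AF req) ∨ busy))) = {s0, s1, s3, s5, s6, s7, s8, s9}
s1 ∈ Sat(EF (EG ((AF req) ∨ busy))) = {s0, s1, s3, s5, s6, s7, s8, s9}, so the formula holds at s1.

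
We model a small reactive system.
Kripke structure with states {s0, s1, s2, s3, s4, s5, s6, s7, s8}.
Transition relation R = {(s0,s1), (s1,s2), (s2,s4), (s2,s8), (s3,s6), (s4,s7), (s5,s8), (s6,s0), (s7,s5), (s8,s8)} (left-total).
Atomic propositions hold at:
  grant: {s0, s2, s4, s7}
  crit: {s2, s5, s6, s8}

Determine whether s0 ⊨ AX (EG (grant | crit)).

Sat(grant | crit) = {s0, s2, s4, s5, s6, s7, s8}
EG (grant | crit): greatest fixpoint, start Z0 = {s0, s2, s4, s5, s6, s7, s8}, keep only states in Sat with some successor in Z. Z1 = {s2, s4, s5, s6, s7, s8}; Z2 = {s2, s4, s5, s7, s8}; fixed.
Sat(EG (grant | crit)) = {s2, s4, s5, s7, s8}
Sat(AX (EG (grant | crit))) = {s : every successor in {s2, s4, s5, s7, s8}} = {s1, s2, s4, s5, s7, s8}
s0 ∉ Sat(AX (EG (grant | crit))) = {s1, s2, s4, s5, s7, s8}, so the formula does not hold at s0.

No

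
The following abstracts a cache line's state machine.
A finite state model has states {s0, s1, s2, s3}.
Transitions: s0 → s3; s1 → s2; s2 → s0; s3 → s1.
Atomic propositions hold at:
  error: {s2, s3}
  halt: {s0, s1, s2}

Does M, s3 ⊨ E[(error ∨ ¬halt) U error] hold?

Sat(¬halt) = {s3}
Sat(error ∨ ¬halt) = {s2, s3}
E[(error ∨ ¬halt) U error]: least fixpoint, start Z0 = Sat(error) = {s2, s3}, add states in Sat(error ∨ ¬halt) with some successor in Z. Already a fixed point.
Sat(E[(error ∨ ¬halt) U error]) = {s2, s3}
s3 ∈ Sat(E[(error ∨ ¬halt) U error]) = {s2, s3}, so the formula holds at s3.

Yes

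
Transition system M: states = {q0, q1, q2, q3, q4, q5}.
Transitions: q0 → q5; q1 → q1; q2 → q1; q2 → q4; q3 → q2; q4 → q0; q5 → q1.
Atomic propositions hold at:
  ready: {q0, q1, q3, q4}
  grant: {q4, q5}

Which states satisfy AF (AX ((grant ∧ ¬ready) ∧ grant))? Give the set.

Sat(¬ready) = {q2, q5}
Sat(grant ∧ ¬ready) = {q5}
Sat((grant ∧ ¬ready) ∧ grant) = {q5}
Sat(AX ((grant ∧ ¬ready) ∧ grant)) = {s : every successor in {q5}} = {q0}
AF (AX ((grant ∧ ¬ready) ∧ grant)): least fixpoint, start Z0 = {q0}, add states with every successor in Z. Z1 = {q0, q4}; fixed.
Sat(AF (AX ((grant ∧ ¬ready) ∧ grant))) = {q0, q4}

{q0, q4}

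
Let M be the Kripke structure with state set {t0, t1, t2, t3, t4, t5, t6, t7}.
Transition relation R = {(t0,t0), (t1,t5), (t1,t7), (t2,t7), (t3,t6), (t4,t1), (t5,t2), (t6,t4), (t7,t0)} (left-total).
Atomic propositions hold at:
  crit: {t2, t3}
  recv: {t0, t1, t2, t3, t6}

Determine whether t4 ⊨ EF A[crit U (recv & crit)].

Yes

Sat(recv & crit) = {t2, t3}
A[crit U (recv & crit)]: least fixpoint, start Z0 = Sat((recv & crit)) = {t2, t3}, add states in Sat(crit) with every successor in Z. Already a fixed point.
Sat(A[crit U (recv & crit)]) = {t2, t3}
EF A[crit U (recv & crit)]: least fixpoint, start Z0 = {t2, t3}, add states with some successor in Z. Z1 = {t2, t3, t5}; Z2 = {t1, t2, t3, t5}; Z3 = {t1, t2, t3, t4, t5}; Z4 = {t1, t2, t3, t4, t5, t6}; fixed.
Sat(EF A[crit U (recv & crit)]) = {t1, t2, t3, t4, t5, t6}
t4 ∈ Sat(EF A[crit U (recv & crit)]) = {t1, t2, t3, t4, t5, t6}, so the formula holds at t4.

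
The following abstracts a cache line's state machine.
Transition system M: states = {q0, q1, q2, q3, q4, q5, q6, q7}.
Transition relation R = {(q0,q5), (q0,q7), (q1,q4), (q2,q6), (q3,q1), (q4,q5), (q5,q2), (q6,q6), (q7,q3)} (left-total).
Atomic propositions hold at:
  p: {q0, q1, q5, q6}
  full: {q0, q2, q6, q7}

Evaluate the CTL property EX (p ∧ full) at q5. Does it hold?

No

Sat(p ∧ full) = {q0, q6}
Sat(EX (p ∧ full)) = {s : some successor in {q0, q6}} = {q2, q6}
q5 ∉ Sat(EX (p ∧ full)) = {q2, q6}, so the formula does not hold at q5.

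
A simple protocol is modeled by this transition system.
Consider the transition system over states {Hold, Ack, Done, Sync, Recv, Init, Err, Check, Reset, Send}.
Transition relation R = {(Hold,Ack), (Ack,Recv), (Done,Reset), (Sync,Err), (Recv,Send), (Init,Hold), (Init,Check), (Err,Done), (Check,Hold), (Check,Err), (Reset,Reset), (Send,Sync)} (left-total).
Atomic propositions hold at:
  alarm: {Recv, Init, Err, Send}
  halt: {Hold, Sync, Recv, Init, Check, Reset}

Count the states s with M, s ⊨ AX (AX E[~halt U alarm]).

3

Sat(~halt) = {Ack, Done, Err, Send}
E[~halt U alarm]: least fixpoint, start Z0 = Sat(alarm) = {Recv, Init, Err, Send}, add states in Sat(~halt) with some successor in Z. Z1 = {Ack, Recv, Init, Err, Send}; fixed.
Sat(E[~halt U alarm]) = {Ack, Recv, Init, Err, Send}
Sat(AX E[~halt U alarm]) = {s : every successor in {Ack, Recv, Init, Err, Send}} = {Hold, Ack, Sync, Recv}
Sat(AX (AX E[~halt U alarm])) = {s : every successor in {Hold, Ack, Sync, Recv}} = {Hold, Ack, Send}
|Sat(AX (AX E[~halt U alarm]))| = |{Hold, Ack, Send}| = 3.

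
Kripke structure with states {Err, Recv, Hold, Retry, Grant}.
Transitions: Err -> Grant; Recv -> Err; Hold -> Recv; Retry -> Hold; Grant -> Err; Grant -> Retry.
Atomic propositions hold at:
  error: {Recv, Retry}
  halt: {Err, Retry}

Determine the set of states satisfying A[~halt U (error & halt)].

Sat(~halt) = {Recv, Hold, Grant}
Sat(error & halt) = {Retry}
A[~halt U (error & halt)]: least fixpoint, start Z0 = Sat((error & halt)) = {Retry}, add states in Sat(~halt) with every successor in Z. Already a fixed point.
Sat(A[~halt U (error & halt)]) = {Retry}

{Retry}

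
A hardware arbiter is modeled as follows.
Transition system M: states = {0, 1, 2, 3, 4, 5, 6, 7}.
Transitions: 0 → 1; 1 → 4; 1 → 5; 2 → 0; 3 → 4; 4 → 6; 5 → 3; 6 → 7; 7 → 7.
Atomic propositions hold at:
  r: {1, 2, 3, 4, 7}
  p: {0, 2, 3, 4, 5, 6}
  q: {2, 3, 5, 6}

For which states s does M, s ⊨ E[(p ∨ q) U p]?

Sat(p ∨ q) = {0, 2, 3, 4, 5, 6}
E[(p ∨ q) U p]: least fixpoint, start Z0 = Sat(p) = {0, 2, 3, 4, 5, 6}, add states in Sat(p ∨ q) with some successor in Z. Already a fixed point.
Sat(E[(p ∨ q) U p]) = {0, 2, 3, 4, 5, 6}

{0, 2, 3, 4, 5, 6}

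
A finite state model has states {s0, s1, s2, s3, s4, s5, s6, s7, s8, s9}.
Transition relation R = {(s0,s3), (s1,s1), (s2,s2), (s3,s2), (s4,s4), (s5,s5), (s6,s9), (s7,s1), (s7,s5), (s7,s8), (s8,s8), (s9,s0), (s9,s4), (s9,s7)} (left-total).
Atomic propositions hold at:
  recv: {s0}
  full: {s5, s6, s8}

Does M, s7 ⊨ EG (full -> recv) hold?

Sat(full -> recv) = {s0, s1, s2, s3, s4, s7, s9}
EG (full -> recv): greatest fixpoint, start Z0 = {s0, s1, s2, s3, s4, s7, s9}, keep only states in Sat with some successor in Z. Already a fixed point.
Sat(EG (full -> recv)) = {s0, s1, s2, s3, s4, s7, s9}
s7 ∈ Sat(EG (full -> recv)) = {s0, s1, s2, s3, s4, s7, s9}, so the formula holds at s7.

Yes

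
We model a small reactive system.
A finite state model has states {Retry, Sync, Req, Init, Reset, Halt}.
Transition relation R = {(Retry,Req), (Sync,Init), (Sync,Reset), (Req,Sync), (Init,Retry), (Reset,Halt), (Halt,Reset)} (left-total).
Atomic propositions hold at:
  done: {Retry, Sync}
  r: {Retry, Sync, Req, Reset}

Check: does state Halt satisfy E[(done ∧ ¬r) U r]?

No

Sat(¬r) = {Init, Halt}
Sat(done ∧ ¬r) = ∅
E[(done ∧ ¬r) U r]: least fixpoint, start Z0 = Sat(r) = {Retry, Sync, Req, Reset}, add states in Sat(done ∧ ¬r) with some successor in Z. Already a fixed point.
Sat(E[(done ∧ ¬r) U r]) = {Retry, Sync, Req, Reset}
Halt ∉ Sat(E[(done ∧ ¬r) U r]) = {Retry, Sync, Req, Reset}, so the formula does not hold at Halt.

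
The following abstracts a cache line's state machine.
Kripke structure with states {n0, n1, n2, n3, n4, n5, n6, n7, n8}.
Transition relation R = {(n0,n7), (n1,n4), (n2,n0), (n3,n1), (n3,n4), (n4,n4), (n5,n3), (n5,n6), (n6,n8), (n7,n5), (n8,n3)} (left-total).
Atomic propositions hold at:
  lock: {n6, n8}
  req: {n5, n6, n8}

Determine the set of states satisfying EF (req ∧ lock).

Sat(req ∧ lock) = {n6, n8}
EF (req ∧ lock): least fixpoint, start Z0 = {n6, n8}, add states with some successor in Z. Z1 = {n5, n6, n8}; Z2 = {n5, n6, n7, n8}; Z3 = {n0, n5, n6, n7, n8}; Z4 = {n0, n2, n5, n6, n7, n8}; fixed.
Sat(EF (req ∧ lock)) = {n0, n2, n5, n6, n7, n8}

{n0, n2, n5, n6, n7, n8}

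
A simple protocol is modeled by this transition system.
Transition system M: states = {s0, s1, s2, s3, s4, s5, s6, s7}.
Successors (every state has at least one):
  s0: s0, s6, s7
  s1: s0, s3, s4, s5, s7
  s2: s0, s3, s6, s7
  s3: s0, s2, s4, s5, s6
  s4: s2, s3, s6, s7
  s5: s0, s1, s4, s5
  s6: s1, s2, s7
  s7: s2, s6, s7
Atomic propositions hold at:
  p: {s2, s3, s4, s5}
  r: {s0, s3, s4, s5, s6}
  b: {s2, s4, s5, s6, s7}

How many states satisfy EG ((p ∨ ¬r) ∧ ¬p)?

2

Sat(¬r) = {s1, s2, s7}
Sat(p ∨ ¬r) = {s1, s2, s3, s4, s5, s7}
Sat(¬p) = {s0, s1, s6, s7}
Sat((p ∨ ¬r) ∧ ¬p) = {s1, s7}
EG ((p ∨ ¬r) ∧ ¬p): greatest fixpoint, start Z0 = {s1, s7}, keep only states in Sat with some successor in Z. Already a fixed point.
Sat(EG ((p ∨ ¬r) ∧ ¬p)) = {s1, s7}
|Sat(EG ((p ∨ ¬r) ∧ ¬p))| = |{s1, s7}| = 2.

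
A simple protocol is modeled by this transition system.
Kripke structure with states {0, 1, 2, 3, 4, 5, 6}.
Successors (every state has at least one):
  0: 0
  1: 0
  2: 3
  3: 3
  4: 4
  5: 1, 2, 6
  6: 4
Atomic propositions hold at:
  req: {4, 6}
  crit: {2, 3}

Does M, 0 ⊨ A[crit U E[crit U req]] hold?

E[crit U req]: least fixpoint, start Z0 = Sat(req) = {4, 6}, add states in Sat(crit) with some successor in Z. Already a fixed point.
Sat(E[crit U req]) = {4, 6}
A[crit U E[crit U req]]: least fixpoint, start Z0 = Sat(E[crit U req]) = {4, 6}, add states in Sat(crit) with every successor in Z. Already a fixed point.
Sat(A[crit U E[crit U req]]) = {4, 6}
0 ∉ Sat(A[crit U E[crit U req]]) = {4, 6}, so the formula does not hold at 0.

No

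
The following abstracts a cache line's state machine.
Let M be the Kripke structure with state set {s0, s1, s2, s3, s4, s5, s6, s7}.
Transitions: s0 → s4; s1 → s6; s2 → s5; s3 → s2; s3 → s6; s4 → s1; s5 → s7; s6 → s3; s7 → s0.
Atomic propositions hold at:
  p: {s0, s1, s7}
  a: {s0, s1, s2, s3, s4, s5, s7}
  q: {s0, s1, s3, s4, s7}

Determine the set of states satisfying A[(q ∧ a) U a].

{s0, s1, s2, s3, s4, s5, s7}

Sat(q ∧ a) = {s0, s1, s3, s4, s7}
A[(q ∧ a) U a]: least fixpoint, start Z0 = Sat(a) = {s0, s1, s2, s3, s4, s5, s7}, add states in Sat(q ∧ a) with every successor in Z. Already a fixed point.
Sat(A[(q ∧ a) U a]) = {s0, s1, s2, s3, s4, s5, s7}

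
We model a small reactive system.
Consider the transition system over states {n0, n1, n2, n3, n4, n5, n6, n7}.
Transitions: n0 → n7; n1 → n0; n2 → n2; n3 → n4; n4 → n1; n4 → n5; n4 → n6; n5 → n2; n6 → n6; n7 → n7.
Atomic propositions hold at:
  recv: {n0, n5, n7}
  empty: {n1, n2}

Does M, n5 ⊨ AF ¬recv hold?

Sat(¬recv) = {n1, n2, n3, n4, n6}
AF ¬recv: least fixpoint, start Z0 = {n1, n2, n3, n4, n6}, add states with every successor in Z. Z1 = {n1, n2, n3, n4, n5, n6}; fixed.
Sat(AF ¬recv) = {n1, n2, n3, n4, n5, n6}
n5 ∈ Sat(AF ¬recv) = {n1, n2, n3, n4, n5, n6}, so the formula holds at n5.

Yes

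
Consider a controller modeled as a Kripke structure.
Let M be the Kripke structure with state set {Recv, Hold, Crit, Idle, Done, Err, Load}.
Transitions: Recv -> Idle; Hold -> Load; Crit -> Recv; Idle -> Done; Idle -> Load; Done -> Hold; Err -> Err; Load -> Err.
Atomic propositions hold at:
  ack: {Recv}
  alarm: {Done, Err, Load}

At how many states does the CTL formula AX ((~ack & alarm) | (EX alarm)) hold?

6

Sat(~ack) = {Hold, Crit, Idle, Done, Err, Load}
Sat(~ack & alarm) = {Done, Err, Load}
Sat(EX alarm) = {s : some successor in {Done, Err, Load}} = {Hold, Idle, Err, Load}
Sat((~ack & alarm) | (EX alarm)) = {Hold, Idle, Done, Err, Load}
Sat(AX ((~ack & alarm) | (EX alarm))) = {s : every successor in {Hold, Idle, Done, Err, Load}} = {Recv, Hold, Idle, Done, Err, Load}
|Sat(AX ((~ack & alarm) | (EX alarm)))| = |{Recv, Hold, Idle, Done, Err, Load}| = 6.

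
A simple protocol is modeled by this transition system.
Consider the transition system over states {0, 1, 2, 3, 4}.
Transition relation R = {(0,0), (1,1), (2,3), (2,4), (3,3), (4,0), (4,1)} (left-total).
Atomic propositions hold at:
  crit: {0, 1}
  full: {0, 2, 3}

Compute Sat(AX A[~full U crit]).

Sat(~full) = {1, 4}
A[~full U crit]: least fixpoint, start Z0 = Sat(crit) = {0, 1}, add states in Sat(~full) with every successor in Z. Z1 = {0, 1, 4}; fixed.
Sat(A[~full U crit]) = {0, 1, 4}
Sat(AX A[~full U crit]) = {s : every successor in {0, 1, 4}} = {0, 1, 4}

{0, 1, 4}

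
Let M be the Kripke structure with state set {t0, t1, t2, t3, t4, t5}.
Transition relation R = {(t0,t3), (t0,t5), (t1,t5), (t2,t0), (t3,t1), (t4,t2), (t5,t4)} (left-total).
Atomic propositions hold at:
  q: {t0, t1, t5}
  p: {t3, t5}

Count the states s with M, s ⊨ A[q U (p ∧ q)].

2

Sat(p ∧ q) = {t5}
A[q U (p ∧ q)]: least fixpoint, start Z0 = Sat((p ∧ q)) = {t5}, add states in Sat(q) with every successor in Z. Z1 = {t1, t5}; fixed.
Sat(A[q U (p ∧ q)]) = {t1, t5}
|Sat(A[q U (p ∧ q)])| = |{t1, t5}| = 2.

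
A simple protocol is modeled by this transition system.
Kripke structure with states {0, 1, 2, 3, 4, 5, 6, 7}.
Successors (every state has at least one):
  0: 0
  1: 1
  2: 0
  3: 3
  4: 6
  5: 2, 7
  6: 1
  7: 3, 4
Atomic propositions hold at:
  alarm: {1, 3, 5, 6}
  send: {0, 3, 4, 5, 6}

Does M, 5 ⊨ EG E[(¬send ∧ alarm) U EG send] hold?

Sat(¬send) = {1, 2, 7}
Sat(¬send ∧ alarm) = {1}
EG send: greatest fixpoint, start Z0 = {0, 3, 4, 5, 6}, keep only states in Sat with some successor in Z. Z1 = {0, 3, 4}; Z2 = {0, 3}; fixed.
Sat(EG send) = {0, 3}
E[(¬send ∧ alarm) U EG send]: least fixpoint, start Z0 = Sat(EG send) = {0, 3}, add states in Sat(¬send ∧ alarm) with some successor in Z. Already a fixed point.
Sat(E[(¬send ∧ alarm) U EG send]) = {0, 3}
EG E[(¬send ∧ alarm) U EG send]: greatest fixpoint, start Z0 = {0, 3}, keep only states in Sat with some successor in Z. Already a fixed point.
Sat(EG E[(¬send ∧ alarm) U EG send]) = {0, 3}
5 ∉ Sat(EG E[(¬send ∧ alarm) U EG send]) = {0, 3}, so the formula does not hold at 5.

No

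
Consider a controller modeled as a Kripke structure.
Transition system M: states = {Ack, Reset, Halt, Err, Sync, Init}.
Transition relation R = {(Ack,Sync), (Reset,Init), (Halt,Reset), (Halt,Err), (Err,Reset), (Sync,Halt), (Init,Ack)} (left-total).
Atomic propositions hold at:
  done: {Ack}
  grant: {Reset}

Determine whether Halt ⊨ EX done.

Sat(EX done) = {s : some successor in {Ack}} = {Init}
Halt ∉ Sat(EX done) = {Init}, so the formula does not hold at Halt.

No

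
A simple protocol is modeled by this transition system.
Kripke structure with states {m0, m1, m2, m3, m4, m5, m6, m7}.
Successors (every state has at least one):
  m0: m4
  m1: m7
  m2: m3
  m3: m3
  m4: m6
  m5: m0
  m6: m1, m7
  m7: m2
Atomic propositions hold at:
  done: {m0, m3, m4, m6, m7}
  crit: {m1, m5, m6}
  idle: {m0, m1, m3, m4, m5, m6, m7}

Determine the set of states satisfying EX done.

Sat(EX done) = {s : some successor in {m0, m3, m4, m6, m7}} = {m0, m1, m2, m3, m4, m5, m6}

{m0, m1, m2, m3, m4, m5, m6}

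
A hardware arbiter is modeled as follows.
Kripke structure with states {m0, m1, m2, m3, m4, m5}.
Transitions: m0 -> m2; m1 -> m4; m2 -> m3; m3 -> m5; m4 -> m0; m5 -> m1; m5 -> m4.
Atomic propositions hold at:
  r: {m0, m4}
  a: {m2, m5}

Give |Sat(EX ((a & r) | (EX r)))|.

3

Sat(a & r) = ∅
Sat(EX r) = {s : some successor in {m0, m4}} = {m1, m4, m5}
Sat((a & r) | (EX r)) = {m1, m4, m5}
Sat(EX ((a & r) | (EX r))) = {s : some successor in {m1, m4, m5}} = {m1, m3, m5}
|Sat(EX ((a & r) | (EX r)))| = |{m1, m3, m5}| = 3.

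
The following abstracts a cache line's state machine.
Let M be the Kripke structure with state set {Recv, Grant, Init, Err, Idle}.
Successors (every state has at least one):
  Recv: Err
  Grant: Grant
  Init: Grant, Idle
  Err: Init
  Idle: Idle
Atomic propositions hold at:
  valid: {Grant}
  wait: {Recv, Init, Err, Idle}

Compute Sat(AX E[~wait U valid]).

{Grant}

Sat(~wait) = {Grant}
E[~wait U valid]: least fixpoint, start Z0 = Sat(valid) = {Grant}, add states in Sat(~wait) with some successor in Z. Already a fixed point.
Sat(E[~wait U valid]) = {Grant}
Sat(AX E[~wait U valid]) = {s : every successor in {Grant}} = {Grant}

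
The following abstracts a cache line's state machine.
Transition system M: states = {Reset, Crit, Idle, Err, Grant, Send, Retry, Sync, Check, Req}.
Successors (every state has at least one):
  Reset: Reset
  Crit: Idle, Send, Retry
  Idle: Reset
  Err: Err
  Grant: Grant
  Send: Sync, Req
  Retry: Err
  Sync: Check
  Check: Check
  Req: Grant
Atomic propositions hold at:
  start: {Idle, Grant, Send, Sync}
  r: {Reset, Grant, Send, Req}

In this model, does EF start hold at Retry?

No

EF start: least fixpoint, start Z0 = {Idle, Grant, Send, Sync}, add states with some successor in Z. Z1 = {Crit, Idle, Grant, Send, Sync, Req}; fixed.
Sat(EF start) = {Crit, Idle, Grant, Send, Sync, Req}
Retry ∉ Sat(EF start) = {Crit, Idle, Grant, Send, Sync, Req}, so the formula does not hold at Retry.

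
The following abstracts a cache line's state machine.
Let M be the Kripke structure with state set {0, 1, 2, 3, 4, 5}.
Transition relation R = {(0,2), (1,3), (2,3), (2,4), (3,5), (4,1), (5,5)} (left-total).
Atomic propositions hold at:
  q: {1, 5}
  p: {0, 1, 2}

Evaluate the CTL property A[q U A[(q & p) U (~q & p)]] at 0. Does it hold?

Yes

Sat(q & p) = {1}
Sat(~q) = {0, 2, 3, 4}
Sat(~q & p) = {0, 2}
A[(q & p) U (~q & p)]: least fixpoint, start Z0 = Sat((~q & p)) = {0, 2}, add states in Sat(q & p) with every successor in Z. Already a fixed point.
Sat(A[(q & p) U (~q & p)]) = {0, 2}
A[q U A[(q & p) U (~q & p)]]: least fixpoint, start Z0 = Sat(A[(q & p) U (~q & p)]) = {0, 2}, add states in Sat(q) with every successor in Z. Already a fixed point.
Sat(A[q U A[(q & p) U (~q & p)]]) = {0, 2}
0 ∈ Sat(A[q U A[(q & p) U (~q & p)]]) = {0, 2}, so the formula holds at 0.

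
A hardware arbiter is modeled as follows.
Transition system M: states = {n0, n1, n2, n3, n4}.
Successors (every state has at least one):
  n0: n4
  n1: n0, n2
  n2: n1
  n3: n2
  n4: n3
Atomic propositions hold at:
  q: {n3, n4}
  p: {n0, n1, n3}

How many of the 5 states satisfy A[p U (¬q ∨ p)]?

Sat(¬q) = {n0, n1, n2}
Sat(¬q ∨ p) = {n0, n1, n2, n3}
A[p U (¬q ∨ p)]: least fixpoint, start Z0 = Sat((¬q ∨ p)) = {n0, n1, n2, n3}, add states in Sat(p) with every successor in Z. Already a fixed point.
Sat(A[p U (¬q ∨ p)]) = {n0, n1, n2, n3}
|Sat(A[p U (¬q ∨ p)])| = |{n0, n1, n2, n3}| = 4.

4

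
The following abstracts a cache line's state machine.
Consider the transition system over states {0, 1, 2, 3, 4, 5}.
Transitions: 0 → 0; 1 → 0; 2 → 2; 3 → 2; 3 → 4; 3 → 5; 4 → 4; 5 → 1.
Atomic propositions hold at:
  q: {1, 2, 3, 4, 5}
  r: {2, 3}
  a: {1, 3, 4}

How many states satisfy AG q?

2

AG q: greatest fixpoint, start Z0 = {1, 2, 3, 4, 5}, keep only states in Sat with every successor in Z. Z1 = {2, 3, 4, 5}; Z2 = {2, 3, 4}; Z3 = {2, 4}; fixed.
Sat(AG q) = {2, 4}
|Sat(AG q)| = |{2, 4}| = 2.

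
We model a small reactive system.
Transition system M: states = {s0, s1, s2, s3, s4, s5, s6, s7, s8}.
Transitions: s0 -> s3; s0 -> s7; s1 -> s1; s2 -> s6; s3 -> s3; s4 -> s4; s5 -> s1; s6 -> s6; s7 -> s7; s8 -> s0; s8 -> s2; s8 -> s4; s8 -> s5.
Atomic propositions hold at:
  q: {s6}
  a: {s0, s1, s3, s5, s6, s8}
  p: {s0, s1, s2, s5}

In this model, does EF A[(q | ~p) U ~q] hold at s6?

No

Sat(~p) = {s3, s4, s6, s7, s8}
Sat(q | ~p) = {s3, s4, s6, s7, s8}
Sat(~q) = {s0, s1, s2, s3, s4, s5, s7, s8}
A[(q | ~p) U ~q]: least fixpoint, start Z0 = Sat(~q) = {s0, s1, s2, s3, s4, s5, s7, s8}, add states in Sat(q | ~p) with every successor in Z. Already a fixed point.
Sat(A[(q | ~p) U ~q]) = {s0, s1, s2, s3, s4, s5, s7, s8}
EF A[(q | ~p) U ~q]: least fixpoint, start Z0 = {s0, s1, s2, s3, s4, s5, s7, s8}, add states with some successor in Z. Already a fixed point.
Sat(EF A[(q | ~p) U ~q]) = {s0, s1, s2, s3, s4, s5, s7, s8}
s6 ∉ Sat(EF A[(q | ~p) U ~q]) = {s0, s1, s2, s3, s4, s5, s7, s8}, so the formula does not hold at s6.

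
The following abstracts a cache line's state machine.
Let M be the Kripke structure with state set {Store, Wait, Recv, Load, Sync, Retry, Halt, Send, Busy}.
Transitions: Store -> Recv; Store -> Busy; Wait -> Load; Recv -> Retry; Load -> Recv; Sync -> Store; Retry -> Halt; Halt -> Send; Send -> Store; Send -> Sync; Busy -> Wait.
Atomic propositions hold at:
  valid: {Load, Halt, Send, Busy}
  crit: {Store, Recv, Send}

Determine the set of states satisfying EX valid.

{Store, Wait, Retry, Halt}

Sat(EX valid) = {s : some successor in {Load, Halt, Send, Busy}} = {Store, Wait, Retry, Halt}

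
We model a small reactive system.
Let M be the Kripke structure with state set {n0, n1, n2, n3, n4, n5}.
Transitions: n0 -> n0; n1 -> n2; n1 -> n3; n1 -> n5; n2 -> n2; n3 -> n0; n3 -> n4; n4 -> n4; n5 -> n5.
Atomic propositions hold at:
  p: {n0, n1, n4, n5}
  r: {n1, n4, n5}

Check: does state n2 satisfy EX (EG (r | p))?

Sat(r | p) = {n0, n1, n4, n5}
EG (r | p): greatest fixpoint, start Z0 = {n0, n1, n4, n5}, keep only states in Sat with some successor in Z. Already a fixed point.
Sat(EG (r | p)) = {n0, n1, n4, n5}
Sat(EX (EG (r | p))) = {s : some successor in {n0, n1, n4, n5}} = {n0, n1, n3, n4, n5}
n2 ∉ Sat(EX (EG (r | p))) = {n0, n1, n3, n4, n5}, so the formula does not hold at n2.

No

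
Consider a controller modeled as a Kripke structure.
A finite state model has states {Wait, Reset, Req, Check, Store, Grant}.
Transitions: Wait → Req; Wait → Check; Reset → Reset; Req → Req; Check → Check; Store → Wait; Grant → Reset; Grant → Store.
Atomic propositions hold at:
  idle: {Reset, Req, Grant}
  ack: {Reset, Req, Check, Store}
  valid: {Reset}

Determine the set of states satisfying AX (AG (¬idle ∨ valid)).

{Reset, Check}

Sat(¬idle) = {Wait, Check, Store}
Sat(¬idle ∨ valid) = {Wait, Reset, Check, Store}
AG (¬idle ∨ valid): greatest fixpoint, start Z0 = {Wait, Reset, Check, Store}, keep only states in Sat with every successor in Z. Z1 = {Reset, Check, Store}; Z2 = {Reset, Check}; fixed.
Sat(AG (¬idle ∨ valid)) = {Reset, Check}
Sat(AX (AG (¬idle ∨ valid))) = {s : every successor in {Reset, Check}} = {Reset, Check}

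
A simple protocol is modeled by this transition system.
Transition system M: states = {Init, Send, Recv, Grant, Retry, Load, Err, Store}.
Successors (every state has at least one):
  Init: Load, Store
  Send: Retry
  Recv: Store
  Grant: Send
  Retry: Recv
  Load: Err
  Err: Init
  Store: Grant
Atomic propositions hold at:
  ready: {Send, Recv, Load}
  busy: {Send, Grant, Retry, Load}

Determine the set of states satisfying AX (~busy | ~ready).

{Send, Recv, Retry, Load, Err, Store}

Sat(~busy) = {Init, Recv, Err, Store}
Sat(~ready) = {Init, Grant, Retry, Err, Store}
Sat(~busy | ~ready) = {Init, Recv, Grant, Retry, Err, Store}
Sat(AX (~busy | ~ready)) = {s : every successor in {Init, Recv, Grant, Retry, Err, Store}} = {Send, Recv, Retry, Load, Err, Store}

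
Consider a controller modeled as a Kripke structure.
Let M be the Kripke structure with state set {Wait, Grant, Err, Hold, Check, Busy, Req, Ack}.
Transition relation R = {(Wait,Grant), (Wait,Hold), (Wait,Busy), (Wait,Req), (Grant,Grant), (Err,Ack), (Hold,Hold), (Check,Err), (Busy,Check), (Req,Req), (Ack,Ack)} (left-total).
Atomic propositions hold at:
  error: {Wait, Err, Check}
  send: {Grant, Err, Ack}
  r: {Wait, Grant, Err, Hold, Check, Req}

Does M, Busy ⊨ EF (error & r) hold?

Sat(error & r) = {Wait, Err, Check}
EF (error & r): least fixpoint, start Z0 = {Wait, Err, Check}, add states with some successor in Z. Z1 = {Wait, Err, Check, Busy}; fixed.
Sat(EF (error & r)) = {Wait, Err, Check, Busy}
Busy ∈ Sat(EF (error & r)) = {Wait, Err, Check, Busy}, so the formula holds at Busy.

Yes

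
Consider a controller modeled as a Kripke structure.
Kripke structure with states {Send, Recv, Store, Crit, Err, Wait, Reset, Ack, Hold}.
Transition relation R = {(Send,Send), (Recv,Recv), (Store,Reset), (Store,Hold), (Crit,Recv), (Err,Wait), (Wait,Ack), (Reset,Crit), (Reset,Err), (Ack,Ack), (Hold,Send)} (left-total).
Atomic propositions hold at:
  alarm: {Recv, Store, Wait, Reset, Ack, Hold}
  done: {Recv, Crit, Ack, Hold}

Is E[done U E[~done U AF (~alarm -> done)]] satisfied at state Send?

No

Sat(~done) = {Send, Store, Err, Wait, Reset}
Sat(~alarm) = {Send, Crit, Err}
Sat(~alarm -> done) = {Recv, Store, Crit, Wait, Reset, Ack, Hold}
AF (~alarm -> done): least fixpoint, start Z0 = {Recv, Store, Crit, Wait, Reset, Ack, Hold}, add states with every successor in Z. Z1 = {Recv, Store, Crit, Err, Wait, Reset, Ack, Hold}; fixed.
Sat(AF (~alarm -> done)) = {Recv, Store, Crit, Err, Wait, Reset, Ack, Hold}
E[~done U AF (~alarm -> done)]: least fixpoint, start Z0 = Sat(AF (~alarm -> done)) = {Recv, Store, Crit, Err, Wait, Reset, Ack, Hold}, add states in Sat(~done) with some successor in Z. Already a fixed point.
Sat(E[~done U AF (~alarm -> done)]) = {Recv, Store, Crit, Err, Wait, Reset, Ack, Hold}
E[done U E[~done U AF (~alarm -> done)]]: least fixpoint, start Z0 = Sat(E[~done U AF (~alarm -> done)]) = {Recv, Store, Crit, Err, Wait, Reset, Ack, Hold}, add states in Sat(done) with some successor in Z. Already a fixed point.
Sat(E[done U E[~done U AF (~alarm -> done)]]) = {Recv, Store, Crit, Err, Wait, Reset, Ack, Hold}
Send ∉ Sat(E[done U E[~done U AF (~alarm -> done)]]) = {Recv, Store, Crit, Err, Wait, Reset, Ack, Hold}, so the formula does not hold at Send.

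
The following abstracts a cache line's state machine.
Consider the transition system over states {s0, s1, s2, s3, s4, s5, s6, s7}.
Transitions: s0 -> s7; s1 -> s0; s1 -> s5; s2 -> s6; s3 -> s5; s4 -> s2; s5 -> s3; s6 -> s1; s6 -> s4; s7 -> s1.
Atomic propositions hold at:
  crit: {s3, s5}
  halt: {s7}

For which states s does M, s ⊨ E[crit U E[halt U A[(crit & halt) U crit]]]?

Sat(crit & halt) = ∅
A[(crit & halt) U crit]: least fixpoint, start Z0 = Sat(crit) = {s3, s5}, add states in Sat(crit & halt) with every successor in Z. Already a fixed point.
Sat(A[(crit & halt) U crit]) = {s3, s5}
E[halt U A[(crit & halt) U crit]]: least fixpoint, start Z0 = Sat(A[(crit & halt) U crit]) = {s3, s5}, add states in Sat(halt) with some successor in Z. Already a fixed point.
Sat(E[halt U A[(crit & halt) U crit]]) = {s3, s5}
E[crit U E[halt U A[(crit & halt) U crit]]]: least fixpoint, start Z0 = Sat(E[halt U A[(crit & halt) U crit]]) = {s3, s5}, add states in Sat(crit) with some successor in Z. Already a fixed point.
Sat(E[crit U E[halt U A[(crit & halt) U crit]]]) = {s3, s5}

{s3, s5}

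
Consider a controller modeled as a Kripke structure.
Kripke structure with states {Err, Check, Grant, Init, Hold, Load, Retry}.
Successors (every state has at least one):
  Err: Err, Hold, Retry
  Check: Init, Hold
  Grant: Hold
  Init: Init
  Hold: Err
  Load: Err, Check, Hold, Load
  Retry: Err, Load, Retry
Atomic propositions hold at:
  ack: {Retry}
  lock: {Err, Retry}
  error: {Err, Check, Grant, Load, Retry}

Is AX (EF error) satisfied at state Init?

EF error: least fixpoint, start Z0 = {Err, Check, Grant, Load, Retry}, add states with some successor in Z. Z1 = {Err, Check, Grant, Hold, Load, Retry}; fixed.
Sat(EF error) = {Err, Check, Grant, Hold, Load, Retry}
Sat(AX (EF error)) = {s : every successor in {Err, Check, Grant, Hold, Load, Retry}} = {Err, Grant, Hold, Load, Retry}
Init ∉ Sat(AX (EF error)) = {Err, Grant, Hold, Load, Retry}, so the formula does not hold at Init.

No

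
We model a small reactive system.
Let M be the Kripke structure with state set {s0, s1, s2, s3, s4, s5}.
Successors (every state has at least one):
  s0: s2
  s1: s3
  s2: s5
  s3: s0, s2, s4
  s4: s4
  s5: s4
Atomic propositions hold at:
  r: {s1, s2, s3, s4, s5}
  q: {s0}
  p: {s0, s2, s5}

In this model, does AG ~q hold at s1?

Sat(~q) = {s1, s2, s3, s4, s5}
AG ~q: greatest fixpoint, start Z0 = {s1, s2, s3, s4, s5}, keep only states in Sat with every successor in Z. Z1 = {s1, s2, s4, s5}; Z2 = {s2, s4, s5}; fixed.
Sat(AG ~q) = {s2, s4, s5}
s1 ∉ Sat(AG ~q) = {s2, s4, s5}, so the formula does not hold at s1.

No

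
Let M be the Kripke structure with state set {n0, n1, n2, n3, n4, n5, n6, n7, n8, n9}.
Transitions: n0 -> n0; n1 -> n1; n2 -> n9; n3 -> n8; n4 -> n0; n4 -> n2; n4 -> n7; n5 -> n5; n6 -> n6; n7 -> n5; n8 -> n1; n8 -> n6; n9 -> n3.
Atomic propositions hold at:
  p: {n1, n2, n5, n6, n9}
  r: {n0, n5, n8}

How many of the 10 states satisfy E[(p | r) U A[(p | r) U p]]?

6

Sat(p | r) = {n0, n1, n2, n5, n6, n8, n9}
A[(p | r) U p]: least fixpoint, start Z0 = Sat(p) = {n1, n2, n5, n6, n9}, add states in Sat(p | r) with every successor in Z. Z1 = {n1, n2, n5, n6, n8, n9}; fixed.
Sat(A[(p | r) U p]) = {n1, n2, n5, n6, n8, n9}
E[(p | r) U A[(p | r) U p]]: least fixpoint, start Z0 = Sat(A[(p | r) U p]) = {n1, n2, n5, n6, n8, n9}, add states in Sat(p | r) with some successor in Z. Already a fixed point.
Sat(E[(p | r) U A[(p | r) U p]]) = {n1, n2, n5, n6, n8, n9}
|Sat(E[(p | r) U A[(p | r) U p]])| = |{n1, n2, n5, n6, n8, n9}| = 6.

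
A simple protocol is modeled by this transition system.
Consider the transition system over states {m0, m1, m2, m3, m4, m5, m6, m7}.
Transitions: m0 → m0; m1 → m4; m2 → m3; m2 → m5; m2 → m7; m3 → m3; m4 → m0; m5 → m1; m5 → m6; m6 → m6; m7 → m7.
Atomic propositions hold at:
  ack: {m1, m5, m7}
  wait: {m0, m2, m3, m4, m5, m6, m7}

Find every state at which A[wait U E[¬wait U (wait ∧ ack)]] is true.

{m5, m7}

Sat(¬wait) = {m1}
Sat(wait ∧ ack) = {m5, m7}
E[¬wait U (wait ∧ ack)]: least fixpoint, start Z0 = Sat((wait ∧ ack)) = {m5, m7}, add states in Sat(¬wait) with some successor in Z. Already a fixed point.
Sat(E[¬wait U (wait ∧ ack)]) = {m5, m7}
A[wait U E[¬wait U (wait ∧ ack)]]: least fixpoint, start Z0 = Sat(E[¬wait U (wait ∧ ack)]) = {m5, m7}, add states in Sat(wait) with every successor in Z. Already a fixed point.
Sat(A[wait U E[¬wait U (wait ∧ ack)]]) = {m5, m7}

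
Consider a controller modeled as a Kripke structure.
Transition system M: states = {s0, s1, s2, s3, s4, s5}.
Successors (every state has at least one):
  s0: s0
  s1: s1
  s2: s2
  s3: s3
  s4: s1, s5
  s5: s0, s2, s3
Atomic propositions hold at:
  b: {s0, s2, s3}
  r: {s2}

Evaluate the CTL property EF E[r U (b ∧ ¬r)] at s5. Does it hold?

Yes

Sat(¬r) = {s0, s1, s3, s4, s5}
Sat(b ∧ ¬r) = {s0, s3}
E[r U (b ∧ ¬r)]: least fixpoint, start Z0 = Sat((b ∧ ¬r)) = {s0, s3}, add states in Sat(r) with some successor in Z. Already a fixed point.
Sat(E[r U (b ∧ ¬r)]) = {s0, s3}
EF E[r U (b ∧ ¬r)]: least fixpoint, start Z0 = {s0, s3}, add states with some successor in Z. Z1 = {s0, s3, s5}; Z2 = {s0, s3, s4, s5}; fixed.
Sat(EF E[r U (b ∧ ¬r)]) = {s0, s3, s4, s5}
s5 ∈ Sat(EF E[r U (b ∧ ¬r)]) = {s0, s3, s4, s5}, so the formula holds at s5.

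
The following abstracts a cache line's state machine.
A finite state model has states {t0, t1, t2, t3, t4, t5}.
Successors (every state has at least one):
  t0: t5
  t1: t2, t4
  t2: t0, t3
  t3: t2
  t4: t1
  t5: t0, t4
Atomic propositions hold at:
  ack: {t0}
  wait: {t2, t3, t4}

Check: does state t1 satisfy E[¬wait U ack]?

Sat(¬wait) = {t0, t1, t5}
E[¬wait U ack]: least fixpoint, start Z0 = Sat(ack) = {t0}, add states in Sat(¬wait) with some successor in Z. Z1 = {t0, t5}; fixed.
Sat(E[¬wait U ack]) = {t0, t5}
t1 ∉ Sat(E[¬wait U ack]) = {t0, t5}, so the formula does not hold at t1.

No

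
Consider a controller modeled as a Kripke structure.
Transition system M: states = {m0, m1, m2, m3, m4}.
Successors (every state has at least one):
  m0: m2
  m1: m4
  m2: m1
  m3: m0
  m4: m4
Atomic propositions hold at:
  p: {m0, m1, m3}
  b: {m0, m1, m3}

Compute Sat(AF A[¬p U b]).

{m0, m1, m2, m3}

Sat(¬p) = {m2, m4}
A[¬p U b]: least fixpoint, start Z0 = Sat(b) = {m0, m1, m3}, add states in Sat(¬p) with every successor in Z. Z1 = {m0, m1, m2, m3}; fixed.
Sat(A[¬p U b]) = {m0, m1, m2, m3}
AF A[¬p U b]: least fixpoint, start Z0 = {m0, m1, m2, m3}, add states with every successor in Z. Already a fixed point.
Sat(AF A[¬p U b]) = {m0, m1, m2, m3}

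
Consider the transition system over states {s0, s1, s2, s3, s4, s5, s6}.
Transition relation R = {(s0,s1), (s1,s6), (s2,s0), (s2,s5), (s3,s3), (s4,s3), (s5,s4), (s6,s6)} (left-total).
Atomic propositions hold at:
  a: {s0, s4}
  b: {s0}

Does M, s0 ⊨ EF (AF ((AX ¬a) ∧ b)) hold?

Yes

Sat(¬a) = {s1, s2, s3, s5, s6}
Sat(AX ¬a) = {s : every successor in {s1, s2, s3, s5, s6}} = {s0, s1, s3, s4, s6}
Sat((AX ¬a) ∧ b) = {s0}
AF ((AX ¬a) ∧ b): least fixpoint, start Z0 = {s0}, add states with every successor in Z. Already a fixed point.
Sat(AF ((AX ¬a) ∧ b)) = {s0}
EF (AF ((AX ¬a) ∧ b)): least fixpoint, start Z0 = {s0}, add states with some successor in Z. Z1 = {s0, s2}; fixed.
Sat(EF (AF ((AX ¬a) ∧ b))) = {s0, s2}
s0 ∈ Sat(EF (AF ((AX ¬a) ∧ b))) = {s0, s2}, so the formula holds at s0.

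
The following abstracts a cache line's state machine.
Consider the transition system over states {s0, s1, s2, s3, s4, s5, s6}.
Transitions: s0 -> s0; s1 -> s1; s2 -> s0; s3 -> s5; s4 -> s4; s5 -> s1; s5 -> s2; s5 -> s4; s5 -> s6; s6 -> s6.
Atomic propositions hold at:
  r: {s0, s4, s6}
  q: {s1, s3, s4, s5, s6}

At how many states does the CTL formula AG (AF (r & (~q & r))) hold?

2

Sat(~q) = {s0, s2}
Sat(~q & r) = {s0}
Sat(r & (~q & r)) = {s0}
AF (r & (~q & r)): least fixpoint, start Z0 = {s0}, add states with every successor in Z. Z1 = {s0, s2}; fixed.
Sat(AF (r & (~q & r))) = {s0, s2}
AG (AF (r & (~q & r))): greatest fixpoint, start Z0 = {s0, s2}, keep only states in Sat with every successor in Z. Already a fixed point.
Sat(AG (AF (r & (~q & r)))) = {s0, s2}
|Sat(AG (AF (r & (~q & r))))| = |{s0, s2}| = 2.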